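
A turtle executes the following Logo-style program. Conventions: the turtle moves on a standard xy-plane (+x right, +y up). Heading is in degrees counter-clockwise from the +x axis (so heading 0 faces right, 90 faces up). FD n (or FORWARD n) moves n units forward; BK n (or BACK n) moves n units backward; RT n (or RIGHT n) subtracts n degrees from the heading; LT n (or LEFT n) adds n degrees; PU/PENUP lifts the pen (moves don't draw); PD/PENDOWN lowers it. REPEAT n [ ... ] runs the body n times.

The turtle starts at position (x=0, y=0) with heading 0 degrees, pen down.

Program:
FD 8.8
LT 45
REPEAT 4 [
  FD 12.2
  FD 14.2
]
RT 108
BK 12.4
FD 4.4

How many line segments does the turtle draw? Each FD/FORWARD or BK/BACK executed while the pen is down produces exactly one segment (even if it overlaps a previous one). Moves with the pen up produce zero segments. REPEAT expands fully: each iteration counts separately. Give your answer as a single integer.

Executing turtle program step by step:
Start: pos=(0,0), heading=0, pen down
FD 8.8: (0,0) -> (8.8,0) [heading=0, draw]
LT 45: heading 0 -> 45
REPEAT 4 [
  -- iteration 1/4 --
  FD 12.2: (8.8,0) -> (17.427,8.627) [heading=45, draw]
  FD 14.2: (17.427,8.627) -> (27.468,18.668) [heading=45, draw]
  -- iteration 2/4 --
  FD 12.2: (27.468,18.668) -> (36.094,27.294) [heading=45, draw]
  FD 14.2: (36.094,27.294) -> (46.135,37.335) [heading=45, draw]
  -- iteration 3/4 --
  FD 12.2: (46.135,37.335) -> (54.762,45.962) [heading=45, draw]
  FD 14.2: (54.762,45.962) -> (64.803,56.003) [heading=45, draw]
  -- iteration 4/4 --
  FD 12.2: (64.803,56.003) -> (73.43,64.63) [heading=45, draw]
  FD 14.2: (73.43,64.63) -> (83.47,74.67) [heading=45, draw]
]
RT 108: heading 45 -> 297
BK 12.4: (83.47,74.67) -> (77.841,85.719) [heading=297, draw]
FD 4.4: (77.841,85.719) -> (79.839,81.799) [heading=297, draw]
Final: pos=(79.839,81.799), heading=297, 11 segment(s) drawn
Segments drawn: 11

Answer: 11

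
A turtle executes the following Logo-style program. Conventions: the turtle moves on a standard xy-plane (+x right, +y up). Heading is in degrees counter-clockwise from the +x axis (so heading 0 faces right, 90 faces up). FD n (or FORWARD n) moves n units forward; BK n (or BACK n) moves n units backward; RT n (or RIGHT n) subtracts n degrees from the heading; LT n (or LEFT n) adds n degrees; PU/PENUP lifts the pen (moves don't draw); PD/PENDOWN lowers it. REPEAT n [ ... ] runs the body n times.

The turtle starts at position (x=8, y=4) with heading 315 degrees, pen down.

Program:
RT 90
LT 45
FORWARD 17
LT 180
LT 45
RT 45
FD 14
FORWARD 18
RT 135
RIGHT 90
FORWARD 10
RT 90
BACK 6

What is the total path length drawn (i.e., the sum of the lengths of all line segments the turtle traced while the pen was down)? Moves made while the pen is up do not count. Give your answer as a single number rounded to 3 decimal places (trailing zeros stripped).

Answer: 65

Derivation:
Executing turtle program step by step:
Start: pos=(8,4), heading=315, pen down
RT 90: heading 315 -> 225
LT 45: heading 225 -> 270
FD 17: (8,4) -> (8,-13) [heading=270, draw]
LT 180: heading 270 -> 90
LT 45: heading 90 -> 135
RT 45: heading 135 -> 90
FD 14: (8,-13) -> (8,1) [heading=90, draw]
FD 18: (8,1) -> (8,19) [heading=90, draw]
RT 135: heading 90 -> 315
RT 90: heading 315 -> 225
FD 10: (8,19) -> (0.929,11.929) [heading=225, draw]
RT 90: heading 225 -> 135
BK 6: (0.929,11.929) -> (5.172,7.686) [heading=135, draw]
Final: pos=(5.172,7.686), heading=135, 5 segment(s) drawn

Segment lengths:
  seg 1: (8,4) -> (8,-13), length = 17
  seg 2: (8,-13) -> (8,1), length = 14
  seg 3: (8,1) -> (8,19), length = 18
  seg 4: (8,19) -> (0.929,11.929), length = 10
  seg 5: (0.929,11.929) -> (5.172,7.686), length = 6
Total = 65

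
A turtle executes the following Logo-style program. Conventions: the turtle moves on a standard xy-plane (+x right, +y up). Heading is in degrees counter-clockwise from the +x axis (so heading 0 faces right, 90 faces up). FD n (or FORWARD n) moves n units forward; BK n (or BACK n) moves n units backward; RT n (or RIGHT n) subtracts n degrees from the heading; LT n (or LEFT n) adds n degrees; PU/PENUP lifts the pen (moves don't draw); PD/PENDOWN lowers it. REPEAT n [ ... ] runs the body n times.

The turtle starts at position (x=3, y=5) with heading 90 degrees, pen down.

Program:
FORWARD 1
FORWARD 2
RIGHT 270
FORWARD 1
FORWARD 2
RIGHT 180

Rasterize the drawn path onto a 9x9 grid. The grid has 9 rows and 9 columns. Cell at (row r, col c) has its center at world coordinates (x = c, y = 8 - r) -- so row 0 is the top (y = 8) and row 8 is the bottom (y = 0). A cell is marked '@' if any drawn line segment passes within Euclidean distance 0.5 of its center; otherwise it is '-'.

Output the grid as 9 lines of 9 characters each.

Segment 0: (3,5) -> (3,6)
Segment 1: (3,6) -> (3,8)
Segment 2: (3,8) -> (2,8)
Segment 3: (2,8) -> (0,8)

Answer: @@@@-----
---@-----
---@-----
---@-----
---------
---------
---------
---------
---------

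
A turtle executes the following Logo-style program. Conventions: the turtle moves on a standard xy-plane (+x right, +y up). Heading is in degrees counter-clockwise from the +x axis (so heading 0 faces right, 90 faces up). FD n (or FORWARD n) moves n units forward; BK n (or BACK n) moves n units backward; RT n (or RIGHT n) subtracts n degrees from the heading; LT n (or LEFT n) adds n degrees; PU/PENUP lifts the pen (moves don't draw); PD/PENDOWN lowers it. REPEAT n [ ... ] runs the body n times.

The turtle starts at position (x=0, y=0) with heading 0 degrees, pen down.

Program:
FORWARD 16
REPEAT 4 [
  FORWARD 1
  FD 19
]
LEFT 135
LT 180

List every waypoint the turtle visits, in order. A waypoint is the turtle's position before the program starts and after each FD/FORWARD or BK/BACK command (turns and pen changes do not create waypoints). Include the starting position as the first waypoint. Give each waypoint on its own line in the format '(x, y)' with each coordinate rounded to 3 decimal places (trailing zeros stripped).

Answer: (0, 0)
(16, 0)
(17, 0)
(36, 0)
(37, 0)
(56, 0)
(57, 0)
(76, 0)
(77, 0)
(96, 0)

Derivation:
Executing turtle program step by step:
Start: pos=(0,0), heading=0, pen down
FD 16: (0,0) -> (16,0) [heading=0, draw]
REPEAT 4 [
  -- iteration 1/4 --
  FD 1: (16,0) -> (17,0) [heading=0, draw]
  FD 19: (17,0) -> (36,0) [heading=0, draw]
  -- iteration 2/4 --
  FD 1: (36,0) -> (37,0) [heading=0, draw]
  FD 19: (37,0) -> (56,0) [heading=0, draw]
  -- iteration 3/4 --
  FD 1: (56,0) -> (57,0) [heading=0, draw]
  FD 19: (57,0) -> (76,0) [heading=0, draw]
  -- iteration 4/4 --
  FD 1: (76,0) -> (77,0) [heading=0, draw]
  FD 19: (77,0) -> (96,0) [heading=0, draw]
]
LT 135: heading 0 -> 135
LT 180: heading 135 -> 315
Final: pos=(96,0), heading=315, 9 segment(s) drawn
Waypoints (10 total):
(0, 0)
(16, 0)
(17, 0)
(36, 0)
(37, 0)
(56, 0)
(57, 0)
(76, 0)
(77, 0)
(96, 0)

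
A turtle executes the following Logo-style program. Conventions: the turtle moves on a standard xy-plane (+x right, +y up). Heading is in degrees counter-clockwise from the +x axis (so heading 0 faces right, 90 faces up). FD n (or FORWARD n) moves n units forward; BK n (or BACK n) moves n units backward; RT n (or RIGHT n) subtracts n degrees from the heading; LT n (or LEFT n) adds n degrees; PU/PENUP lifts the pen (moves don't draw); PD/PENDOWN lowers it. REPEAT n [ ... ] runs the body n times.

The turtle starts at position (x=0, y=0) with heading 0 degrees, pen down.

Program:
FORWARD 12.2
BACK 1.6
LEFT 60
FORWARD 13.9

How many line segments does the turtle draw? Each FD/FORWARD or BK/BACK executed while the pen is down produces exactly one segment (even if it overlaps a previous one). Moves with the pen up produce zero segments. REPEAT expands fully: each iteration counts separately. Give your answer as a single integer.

Answer: 3

Derivation:
Executing turtle program step by step:
Start: pos=(0,0), heading=0, pen down
FD 12.2: (0,0) -> (12.2,0) [heading=0, draw]
BK 1.6: (12.2,0) -> (10.6,0) [heading=0, draw]
LT 60: heading 0 -> 60
FD 13.9: (10.6,0) -> (17.55,12.038) [heading=60, draw]
Final: pos=(17.55,12.038), heading=60, 3 segment(s) drawn
Segments drawn: 3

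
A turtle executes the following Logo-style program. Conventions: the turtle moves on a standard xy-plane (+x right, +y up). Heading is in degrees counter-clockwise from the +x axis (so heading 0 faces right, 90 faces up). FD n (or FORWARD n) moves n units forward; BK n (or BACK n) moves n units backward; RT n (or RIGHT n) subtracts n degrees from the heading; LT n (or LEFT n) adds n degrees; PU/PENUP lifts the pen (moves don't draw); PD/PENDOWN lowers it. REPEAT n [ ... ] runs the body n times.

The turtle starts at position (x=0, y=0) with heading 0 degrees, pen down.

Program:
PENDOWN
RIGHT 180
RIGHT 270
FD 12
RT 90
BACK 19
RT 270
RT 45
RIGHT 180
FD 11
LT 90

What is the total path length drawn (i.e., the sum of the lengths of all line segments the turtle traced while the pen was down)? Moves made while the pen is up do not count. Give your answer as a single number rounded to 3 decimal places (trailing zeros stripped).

Executing turtle program step by step:
Start: pos=(0,0), heading=0, pen down
PD: pen down
RT 180: heading 0 -> 180
RT 270: heading 180 -> 270
FD 12: (0,0) -> (0,-12) [heading=270, draw]
RT 90: heading 270 -> 180
BK 19: (0,-12) -> (19,-12) [heading=180, draw]
RT 270: heading 180 -> 270
RT 45: heading 270 -> 225
RT 180: heading 225 -> 45
FD 11: (19,-12) -> (26.778,-4.222) [heading=45, draw]
LT 90: heading 45 -> 135
Final: pos=(26.778,-4.222), heading=135, 3 segment(s) drawn

Segment lengths:
  seg 1: (0,0) -> (0,-12), length = 12
  seg 2: (0,-12) -> (19,-12), length = 19
  seg 3: (19,-12) -> (26.778,-4.222), length = 11
Total = 42

Answer: 42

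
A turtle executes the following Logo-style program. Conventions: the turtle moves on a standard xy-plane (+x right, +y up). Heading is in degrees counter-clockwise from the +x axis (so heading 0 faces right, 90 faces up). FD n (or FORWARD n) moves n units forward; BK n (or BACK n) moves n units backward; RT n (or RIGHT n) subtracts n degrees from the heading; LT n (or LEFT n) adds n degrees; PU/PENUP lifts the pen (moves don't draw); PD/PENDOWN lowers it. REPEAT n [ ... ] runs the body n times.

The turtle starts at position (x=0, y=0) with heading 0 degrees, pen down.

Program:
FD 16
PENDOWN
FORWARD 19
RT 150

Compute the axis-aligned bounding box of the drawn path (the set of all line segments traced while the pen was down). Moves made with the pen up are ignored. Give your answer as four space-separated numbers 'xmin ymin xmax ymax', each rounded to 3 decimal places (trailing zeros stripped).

Executing turtle program step by step:
Start: pos=(0,0), heading=0, pen down
FD 16: (0,0) -> (16,0) [heading=0, draw]
PD: pen down
FD 19: (16,0) -> (35,0) [heading=0, draw]
RT 150: heading 0 -> 210
Final: pos=(35,0), heading=210, 2 segment(s) drawn

Segment endpoints: x in {0, 16, 35}, y in {0}
xmin=0, ymin=0, xmax=35, ymax=0

Answer: 0 0 35 0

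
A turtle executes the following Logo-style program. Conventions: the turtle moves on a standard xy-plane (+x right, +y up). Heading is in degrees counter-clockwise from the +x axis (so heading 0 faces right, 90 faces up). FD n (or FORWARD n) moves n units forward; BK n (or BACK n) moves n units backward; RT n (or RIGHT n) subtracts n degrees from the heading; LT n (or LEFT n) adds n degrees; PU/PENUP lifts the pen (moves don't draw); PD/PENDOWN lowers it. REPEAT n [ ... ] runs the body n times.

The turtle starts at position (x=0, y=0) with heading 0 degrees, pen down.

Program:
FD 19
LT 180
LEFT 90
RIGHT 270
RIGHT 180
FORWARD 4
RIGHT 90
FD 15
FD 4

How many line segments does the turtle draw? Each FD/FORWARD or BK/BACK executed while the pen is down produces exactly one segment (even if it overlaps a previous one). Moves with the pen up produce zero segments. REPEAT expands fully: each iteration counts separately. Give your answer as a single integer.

Answer: 4

Derivation:
Executing turtle program step by step:
Start: pos=(0,0), heading=0, pen down
FD 19: (0,0) -> (19,0) [heading=0, draw]
LT 180: heading 0 -> 180
LT 90: heading 180 -> 270
RT 270: heading 270 -> 0
RT 180: heading 0 -> 180
FD 4: (19,0) -> (15,0) [heading=180, draw]
RT 90: heading 180 -> 90
FD 15: (15,0) -> (15,15) [heading=90, draw]
FD 4: (15,15) -> (15,19) [heading=90, draw]
Final: pos=(15,19), heading=90, 4 segment(s) drawn
Segments drawn: 4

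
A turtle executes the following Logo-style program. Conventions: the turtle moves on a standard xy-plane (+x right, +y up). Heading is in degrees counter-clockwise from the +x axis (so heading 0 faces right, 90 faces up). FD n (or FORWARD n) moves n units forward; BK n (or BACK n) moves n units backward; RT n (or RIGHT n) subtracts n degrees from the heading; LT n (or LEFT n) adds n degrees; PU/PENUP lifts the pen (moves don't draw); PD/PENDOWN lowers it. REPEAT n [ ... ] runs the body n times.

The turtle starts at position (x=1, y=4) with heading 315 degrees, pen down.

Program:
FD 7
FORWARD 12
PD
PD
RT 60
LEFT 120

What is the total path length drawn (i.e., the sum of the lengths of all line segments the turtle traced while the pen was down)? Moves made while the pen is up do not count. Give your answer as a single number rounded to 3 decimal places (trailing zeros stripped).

Executing turtle program step by step:
Start: pos=(1,4), heading=315, pen down
FD 7: (1,4) -> (5.95,-0.95) [heading=315, draw]
FD 12: (5.95,-0.95) -> (14.435,-9.435) [heading=315, draw]
PD: pen down
PD: pen down
RT 60: heading 315 -> 255
LT 120: heading 255 -> 15
Final: pos=(14.435,-9.435), heading=15, 2 segment(s) drawn

Segment lengths:
  seg 1: (1,4) -> (5.95,-0.95), length = 7
  seg 2: (5.95,-0.95) -> (14.435,-9.435), length = 12
Total = 19

Answer: 19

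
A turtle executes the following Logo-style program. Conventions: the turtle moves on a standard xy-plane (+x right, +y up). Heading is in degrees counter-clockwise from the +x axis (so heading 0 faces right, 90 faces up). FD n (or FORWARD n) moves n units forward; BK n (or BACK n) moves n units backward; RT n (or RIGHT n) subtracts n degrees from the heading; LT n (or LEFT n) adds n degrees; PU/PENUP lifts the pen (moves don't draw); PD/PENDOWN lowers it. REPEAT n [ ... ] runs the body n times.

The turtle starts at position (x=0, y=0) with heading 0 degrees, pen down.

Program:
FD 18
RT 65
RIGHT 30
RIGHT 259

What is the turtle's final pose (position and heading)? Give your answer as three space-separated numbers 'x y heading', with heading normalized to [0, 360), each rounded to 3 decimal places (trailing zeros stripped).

Answer: 18 0 6

Derivation:
Executing turtle program step by step:
Start: pos=(0,0), heading=0, pen down
FD 18: (0,0) -> (18,0) [heading=0, draw]
RT 65: heading 0 -> 295
RT 30: heading 295 -> 265
RT 259: heading 265 -> 6
Final: pos=(18,0), heading=6, 1 segment(s) drawn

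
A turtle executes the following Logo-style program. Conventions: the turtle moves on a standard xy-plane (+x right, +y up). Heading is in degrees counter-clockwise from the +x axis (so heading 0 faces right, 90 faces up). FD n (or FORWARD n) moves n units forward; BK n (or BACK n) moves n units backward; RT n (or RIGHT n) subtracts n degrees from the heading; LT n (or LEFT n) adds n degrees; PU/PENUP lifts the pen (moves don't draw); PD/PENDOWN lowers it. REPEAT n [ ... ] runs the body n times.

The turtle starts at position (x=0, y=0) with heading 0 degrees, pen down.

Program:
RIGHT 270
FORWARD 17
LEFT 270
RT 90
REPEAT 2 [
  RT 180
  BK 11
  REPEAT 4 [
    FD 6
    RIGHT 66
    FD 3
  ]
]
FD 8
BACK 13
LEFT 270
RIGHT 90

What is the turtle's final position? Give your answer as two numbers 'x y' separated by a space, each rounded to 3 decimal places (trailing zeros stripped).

Answer: -5.005 -14.918

Derivation:
Executing turtle program step by step:
Start: pos=(0,0), heading=0, pen down
RT 270: heading 0 -> 90
FD 17: (0,0) -> (0,17) [heading=90, draw]
LT 270: heading 90 -> 0
RT 90: heading 0 -> 270
REPEAT 2 [
  -- iteration 1/2 --
  RT 180: heading 270 -> 90
  BK 11: (0,17) -> (0,6) [heading=90, draw]
  REPEAT 4 [
    -- iteration 1/4 --
    FD 6: (0,6) -> (0,12) [heading=90, draw]
    RT 66: heading 90 -> 24
    FD 3: (0,12) -> (2.741,13.22) [heading=24, draw]
    -- iteration 2/4 --
    FD 6: (2.741,13.22) -> (8.222,15.661) [heading=24, draw]
    RT 66: heading 24 -> 318
    FD 3: (8.222,15.661) -> (10.451,13.653) [heading=318, draw]
    -- iteration 3/4 --
    FD 6: (10.451,13.653) -> (14.91,9.638) [heading=318, draw]
    RT 66: heading 318 -> 252
    FD 3: (14.91,9.638) -> (13.983,6.785) [heading=252, draw]
    -- iteration 4/4 --
    FD 6: (13.983,6.785) -> (12.129,1.079) [heading=252, draw]
    RT 66: heading 252 -> 186
    FD 3: (12.129,1.079) -> (9.145,0.765) [heading=186, draw]
  ]
  -- iteration 2/2 --
  RT 180: heading 186 -> 6
  BK 11: (9.145,0.765) -> (-1.794,-0.384) [heading=6, draw]
  REPEAT 4 [
    -- iteration 1/4 --
    FD 6: (-1.794,-0.384) -> (4.173,0.243) [heading=6, draw]
    RT 66: heading 6 -> 300
    FD 3: (4.173,0.243) -> (5.673,-2.355) [heading=300, draw]
    -- iteration 2/4 --
    FD 6: (5.673,-2.355) -> (8.673,-7.552) [heading=300, draw]
    RT 66: heading 300 -> 234
    FD 3: (8.673,-7.552) -> (6.91,-9.979) [heading=234, draw]
    -- iteration 3/4 --
    FD 6: (6.91,-9.979) -> (3.383,-14.833) [heading=234, draw]
    RT 66: heading 234 -> 168
    FD 3: (3.383,-14.833) -> (0.448,-14.209) [heading=168, draw]
    -- iteration 4/4 --
    FD 6: (0.448,-14.209) -> (-5.421,-12.961) [heading=168, draw]
    RT 66: heading 168 -> 102
    FD 3: (-5.421,-12.961) -> (-6.044,-10.027) [heading=102, draw]
  ]
]
FD 8: (-6.044,-10.027) -> (-7.708,-2.202) [heading=102, draw]
BK 13: (-7.708,-2.202) -> (-5.005,-14.918) [heading=102, draw]
LT 270: heading 102 -> 12
RT 90: heading 12 -> 282
Final: pos=(-5.005,-14.918), heading=282, 21 segment(s) drawn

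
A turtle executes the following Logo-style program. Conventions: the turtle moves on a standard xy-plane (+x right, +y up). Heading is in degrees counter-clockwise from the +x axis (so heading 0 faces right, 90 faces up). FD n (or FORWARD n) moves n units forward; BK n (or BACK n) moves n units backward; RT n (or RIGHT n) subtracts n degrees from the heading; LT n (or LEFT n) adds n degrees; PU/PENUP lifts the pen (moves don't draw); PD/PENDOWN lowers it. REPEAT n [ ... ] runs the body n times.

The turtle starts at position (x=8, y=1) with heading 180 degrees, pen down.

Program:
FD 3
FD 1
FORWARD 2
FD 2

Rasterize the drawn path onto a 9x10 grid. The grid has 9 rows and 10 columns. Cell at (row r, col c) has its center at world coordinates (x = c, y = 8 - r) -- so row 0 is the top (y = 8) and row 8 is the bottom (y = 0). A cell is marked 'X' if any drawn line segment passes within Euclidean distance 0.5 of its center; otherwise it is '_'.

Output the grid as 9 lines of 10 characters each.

Segment 0: (8,1) -> (5,1)
Segment 1: (5,1) -> (4,1)
Segment 2: (4,1) -> (2,1)
Segment 3: (2,1) -> (0,1)

Answer: __________
__________
__________
__________
__________
__________
__________
XXXXXXXXX_
__________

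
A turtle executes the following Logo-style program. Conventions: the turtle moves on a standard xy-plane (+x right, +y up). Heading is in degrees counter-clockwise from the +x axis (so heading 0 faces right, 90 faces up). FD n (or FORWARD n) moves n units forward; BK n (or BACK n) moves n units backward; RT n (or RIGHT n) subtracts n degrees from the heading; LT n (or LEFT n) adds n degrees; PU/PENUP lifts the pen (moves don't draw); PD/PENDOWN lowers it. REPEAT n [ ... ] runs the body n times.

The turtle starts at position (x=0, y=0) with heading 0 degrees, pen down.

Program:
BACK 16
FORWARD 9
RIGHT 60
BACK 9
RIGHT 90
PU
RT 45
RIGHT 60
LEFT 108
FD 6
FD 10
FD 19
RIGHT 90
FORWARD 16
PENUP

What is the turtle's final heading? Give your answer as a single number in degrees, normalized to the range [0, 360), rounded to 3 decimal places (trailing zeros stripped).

Executing turtle program step by step:
Start: pos=(0,0), heading=0, pen down
BK 16: (0,0) -> (-16,0) [heading=0, draw]
FD 9: (-16,0) -> (-7,0) [heading=0, draw]
RT 60: heading 0 -> 300
BK 9: (-7,0) -> (-11.5,7.794) [heading=300, draw]
RT 90: heading 300 -> 210
PU: pen up
RT 45: heading 210 -> 165
RT 60: heading 165 -> 105
LT 108: heading 105 -> 213
FD 6: (-11.5,7.794) -> (-16.532,4.526) [heading=213, move]
FD 10: (-16.532,4.526) -> (-24.919,-0.92) [heading=213, move]
FD 19: (-24.919,-0.92) -> (-40.853,-11.268) [heading=213, move]
RT 90: heading 213 -> 123
FD 16: (-40.853,-11.268) -> (-49.568,2.151) [heading=123, move]
PU: pen up
Final: pos=(-49.568,2.151), heading=123, 3 segment(s) drawn

Answer: 123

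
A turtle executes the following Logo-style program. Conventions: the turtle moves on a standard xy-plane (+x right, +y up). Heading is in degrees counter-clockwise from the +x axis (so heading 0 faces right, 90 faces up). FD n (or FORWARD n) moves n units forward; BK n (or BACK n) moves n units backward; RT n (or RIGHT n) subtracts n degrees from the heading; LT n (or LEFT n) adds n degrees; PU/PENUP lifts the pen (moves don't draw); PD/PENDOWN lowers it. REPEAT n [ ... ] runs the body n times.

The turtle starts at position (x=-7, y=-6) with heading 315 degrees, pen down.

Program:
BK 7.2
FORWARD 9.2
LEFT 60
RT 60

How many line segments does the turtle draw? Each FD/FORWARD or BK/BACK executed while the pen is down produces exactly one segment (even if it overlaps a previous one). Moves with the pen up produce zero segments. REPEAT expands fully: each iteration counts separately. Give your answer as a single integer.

Executing turtle program step by step:
Start: pos=(-7,-6), heading=315, pen down
BK 7.2: (-7,-6) -> (-12.091,-0.909) [heading=315, draw]
FD 9.2: (-12.091,-0.909) -> (-5.586,-7.414) [heading=315, draw]
LT 60: heading 315 -> 15
RT 60: heading 15 -> 315
Final: pos=(-5.586,-7.414), heading=315, 2 segment(s) drawn
Segments drawn: 2

Answer: 2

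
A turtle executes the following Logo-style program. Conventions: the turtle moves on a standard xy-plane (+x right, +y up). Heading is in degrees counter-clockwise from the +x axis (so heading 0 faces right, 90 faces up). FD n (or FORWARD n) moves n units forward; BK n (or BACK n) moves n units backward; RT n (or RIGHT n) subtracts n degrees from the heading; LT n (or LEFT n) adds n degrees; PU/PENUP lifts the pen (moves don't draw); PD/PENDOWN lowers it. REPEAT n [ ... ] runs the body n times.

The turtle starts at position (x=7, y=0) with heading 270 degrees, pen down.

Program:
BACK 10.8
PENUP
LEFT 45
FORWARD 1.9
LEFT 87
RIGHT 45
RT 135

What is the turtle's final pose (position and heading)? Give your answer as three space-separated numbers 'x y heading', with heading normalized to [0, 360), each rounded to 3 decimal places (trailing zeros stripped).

Answer: 8.344 9.456 222

Derivation:
Executing turtle program step by step:
Start: pos=(7,0), heading=270, pen down
BK 10.8: (7,0) -> (7,10.8) [heading=270, draw]
PU: pen up
LT 45: heading 270 -> 315
FD 1.9: (7,10.8) -> (8.344,9.456) [heading=315, move]
LT 87: heading 315 -> 42
RT 45: heading 42 -> 357
RT 135: heading 357 -> 222
Final: pos=(8.344,9.456), heading=222, 1 segment(s) drawn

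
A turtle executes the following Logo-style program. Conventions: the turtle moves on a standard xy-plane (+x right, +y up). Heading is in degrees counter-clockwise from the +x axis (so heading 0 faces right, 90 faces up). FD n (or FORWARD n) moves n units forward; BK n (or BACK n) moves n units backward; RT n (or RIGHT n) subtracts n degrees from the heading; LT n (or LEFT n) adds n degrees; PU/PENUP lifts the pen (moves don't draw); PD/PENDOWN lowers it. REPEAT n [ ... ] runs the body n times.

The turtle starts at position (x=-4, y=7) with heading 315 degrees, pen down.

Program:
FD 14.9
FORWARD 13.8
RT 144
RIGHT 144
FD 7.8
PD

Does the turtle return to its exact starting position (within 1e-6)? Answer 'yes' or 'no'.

Executing turtle program step by step:
Start: pos=(-4,7), heading=315, pen down
FD 14.9: (-4,7) -> (6.536,-3.536) [heading=315, draw]
FD 13.8: (6.536,-3.536) -> (16.294,-13.294) [heading=315, draw]
RT 144: heading 315 -> 171
RT 144: heading 171 -> 27
FD 7.8: (16.294,-13.294) -> (23.244,-9.753) [heading=27, draw]
PD: pen down
Final: pos=(23.244,-9.753), heading=27, 3 segment(s) drawn

Start position: (-4, 7)
Final position: (23.244, -9.753)
Distance = 31.983; >= 1e-6 -> NOT closed

Answer: no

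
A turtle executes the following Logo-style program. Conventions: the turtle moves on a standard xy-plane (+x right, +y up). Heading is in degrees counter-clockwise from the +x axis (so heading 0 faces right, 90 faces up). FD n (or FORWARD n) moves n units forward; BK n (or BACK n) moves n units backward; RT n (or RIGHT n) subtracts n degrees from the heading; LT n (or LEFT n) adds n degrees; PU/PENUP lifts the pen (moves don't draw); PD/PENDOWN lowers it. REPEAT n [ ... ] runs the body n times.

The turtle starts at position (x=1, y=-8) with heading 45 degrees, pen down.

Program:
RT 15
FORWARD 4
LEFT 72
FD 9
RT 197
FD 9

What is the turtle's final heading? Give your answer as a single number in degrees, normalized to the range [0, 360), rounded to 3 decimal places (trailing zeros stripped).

Executing turtle program step by step:
Start: pos=(1,-8), heading=45, pen down
RT 15: heading 45 -> 30
FD 4: (1,-8) -> (4.464,-6) [heading=30, draw]
LT 72: heading 30 -> 102
FD 9: (4.464,-6) -> (2.593,2.803) [heading=102, draw]
RT 197: heading 102 -> 265
FD 9: (2.593,2.803) -> (1.808,-6.162) [heading=265, draw]
Final: pos=(1.808,-6.162), heading=265, 3 segment(s) drawn

Answer: 265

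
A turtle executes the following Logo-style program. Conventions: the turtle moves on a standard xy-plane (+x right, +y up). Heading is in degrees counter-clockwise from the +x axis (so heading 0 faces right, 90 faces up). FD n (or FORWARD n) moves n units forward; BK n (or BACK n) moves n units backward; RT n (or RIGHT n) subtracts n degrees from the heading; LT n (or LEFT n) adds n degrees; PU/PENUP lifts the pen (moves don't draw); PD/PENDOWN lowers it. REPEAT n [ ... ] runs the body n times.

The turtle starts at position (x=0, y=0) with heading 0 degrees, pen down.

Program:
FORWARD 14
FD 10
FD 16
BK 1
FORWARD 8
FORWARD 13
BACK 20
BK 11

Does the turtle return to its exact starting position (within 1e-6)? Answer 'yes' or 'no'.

Executing turtle program step by step:
Start: pos=(0,0), heading=0, pen down
FD 14: (0,0) -> (14,0) [heading=0, draw]
FD 10: (14,0) -> (24,0) [heading=0, draw]
FD 16: (24,0) -> (40,0) [heading=0, draw]
BK 1: (40,0) -> (39,0) [heading=0, draw]
FD 8: (39,0) -> (47,0) [heading=0, draw]
FD 13: (47,0) -> (60,0) [heading=0, draw]
BK 20: (60,0) -> (40,0) [heading=0, draw]
BK 11: (40,0) -> (29,0) [heading=0, draw]
Final: pos=(29,0), heading=0, 8 segment(s) drawn

Start position: (0, 0)
Final position: (29, 0)
Distance = 29; >= 1e-6 -> NOT closed

Answer: no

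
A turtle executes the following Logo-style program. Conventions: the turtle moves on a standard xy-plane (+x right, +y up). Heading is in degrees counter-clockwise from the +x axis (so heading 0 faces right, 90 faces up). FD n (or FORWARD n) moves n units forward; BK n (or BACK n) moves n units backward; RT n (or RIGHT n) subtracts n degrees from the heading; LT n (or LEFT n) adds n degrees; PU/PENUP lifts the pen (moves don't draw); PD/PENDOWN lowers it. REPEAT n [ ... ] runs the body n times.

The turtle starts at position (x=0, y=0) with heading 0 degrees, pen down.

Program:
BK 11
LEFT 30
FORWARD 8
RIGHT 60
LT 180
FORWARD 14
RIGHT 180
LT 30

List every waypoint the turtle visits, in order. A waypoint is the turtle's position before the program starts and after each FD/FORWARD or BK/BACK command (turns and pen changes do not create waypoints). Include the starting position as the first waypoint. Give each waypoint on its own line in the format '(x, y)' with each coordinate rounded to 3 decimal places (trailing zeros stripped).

Executing turtle program step by step:
Start: pos=(0,0), heading=0, pen down
BK 11: (0,0) -> (-11,0) [heading=0, draw]
LT 30: heading 0 -> 30
FD 8: (-11,0) -> (-4.072,4) [heading=30, draw]
RT 60: heading 30 -> 330
LT 180: heading 330 -> 150
FD 14: (-4.072,4) -> (-16.196,11) [heading=150, draw]
RT 180: heading 150 -> 330
LT 30: heading 330 -> 0
Final: pos=(-16.196,11), heading=0, 3 segment(s) drawn
Waypoints (4 total):
(0, 0)
(-11, 0)
(-4.072, 4)
(-16.196, 11)

Answer: (0, 0)
(-11, 0)
(-4.072, 4)
(-16.196, 11)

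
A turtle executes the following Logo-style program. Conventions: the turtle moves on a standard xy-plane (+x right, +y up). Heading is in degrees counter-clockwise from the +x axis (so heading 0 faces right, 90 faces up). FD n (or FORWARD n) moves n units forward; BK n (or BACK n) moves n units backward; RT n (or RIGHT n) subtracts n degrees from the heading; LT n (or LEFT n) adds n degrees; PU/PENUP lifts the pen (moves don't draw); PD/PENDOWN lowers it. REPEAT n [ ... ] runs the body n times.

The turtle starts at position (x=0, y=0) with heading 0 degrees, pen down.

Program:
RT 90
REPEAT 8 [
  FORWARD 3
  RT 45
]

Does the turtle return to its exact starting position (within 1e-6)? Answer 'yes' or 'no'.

Answer: yes

Derivation:
Executing turtle program step by step:
Start: pos=(0,0), heading=0, pen down
RT 90: heading 0 -> 270
REPEAT 8 [
  -- iteration 1/8 --
  FD 3: (0,0) -> (0,-3) [heading=270, draw]
  RT 45: heading 270 -> 225
  -- iteration 2/8 --
  FD 3: (0,-3) -> (-2.121,-5.121) [heading=225, draw]
  RT 45: heading 225 -> 180
  -- iteration 3/8 --
  FD 3: (-2.121,-5.121) -> (-5.121,-5.121) [heading=180, draw]
  RT 45: heading 180 -> 135
  -- iteration 4/8 --
  FD 3: (-5.121,-5.121) -> (-7.243,-3) [heading=135, draw]
  RT 45: heading 135 -> 90
  -- iteration 5/8 --
  FD 3: (-7.243,-3) -> (-7.243,0) [heading=90, draw]
  RT 45: heading 90 -> 45
  -- iteration 6/8 --
  FD 3: (-7.243,0) -> (-5.121,2.121) [heading=45, draw]
  RT 45: heading 45 -> 0
  -- iteration 7/8 --
  FD 3: (-5.121,2.121) -> (-2.121,2.121) [heading=0, draw]
  RT 45: heading 0 -> 315
  -- iteration 8/8 --
  FD 3: (-2.121,2.121) -> (0,0) [heading=315, draw]
  RT 45: heading 315 -> 270
]
Final: pos=(0,0), heading=270, 8 segment(s) drawn

Start position: (0, 0)
Final position: (0, 0)
Distance = 0; < 1e-6 -> CLOSED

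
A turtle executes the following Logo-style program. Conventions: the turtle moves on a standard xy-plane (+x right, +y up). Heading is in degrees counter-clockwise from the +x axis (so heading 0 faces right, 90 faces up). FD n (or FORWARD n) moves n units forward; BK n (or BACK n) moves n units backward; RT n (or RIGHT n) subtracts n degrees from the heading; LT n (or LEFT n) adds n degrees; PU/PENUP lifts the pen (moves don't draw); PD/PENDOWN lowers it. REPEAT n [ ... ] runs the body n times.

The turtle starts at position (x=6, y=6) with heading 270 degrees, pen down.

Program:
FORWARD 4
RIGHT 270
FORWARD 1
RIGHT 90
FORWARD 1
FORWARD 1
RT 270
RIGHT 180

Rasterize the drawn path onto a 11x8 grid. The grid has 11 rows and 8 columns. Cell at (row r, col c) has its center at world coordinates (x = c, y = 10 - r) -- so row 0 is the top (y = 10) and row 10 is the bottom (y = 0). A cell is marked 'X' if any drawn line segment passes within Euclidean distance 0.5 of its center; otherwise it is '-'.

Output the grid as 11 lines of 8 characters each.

Segment 0: (6,6) -> (6,2)
Segment 1: (6,2) -> (7,2)
Segment 2: (7,2) -> (7,1)
Segment 3: (7,1) -> (7,0)

Answer: --------
--------
--------
--------
------X-
------X-
------X-
------X-
------XX
-------X
-------X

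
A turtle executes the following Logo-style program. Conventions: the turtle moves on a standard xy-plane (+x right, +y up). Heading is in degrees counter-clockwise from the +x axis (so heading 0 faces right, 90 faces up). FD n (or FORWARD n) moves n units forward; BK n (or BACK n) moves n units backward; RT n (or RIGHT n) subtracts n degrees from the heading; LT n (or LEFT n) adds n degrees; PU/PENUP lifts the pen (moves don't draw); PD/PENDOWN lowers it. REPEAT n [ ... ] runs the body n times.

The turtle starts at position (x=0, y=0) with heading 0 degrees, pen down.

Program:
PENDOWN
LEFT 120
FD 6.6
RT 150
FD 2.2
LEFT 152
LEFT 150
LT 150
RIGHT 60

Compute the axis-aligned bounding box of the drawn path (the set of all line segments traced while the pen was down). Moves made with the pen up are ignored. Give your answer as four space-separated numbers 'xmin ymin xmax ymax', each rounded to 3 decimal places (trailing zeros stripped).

Executing turtle program step by step:
Start: pos=(0,0), heading=0, pen down
PD: pen down
LT 120: heading 0 -> 120
FD 6.6: (0,0) -> (-3.3,5.716) [heading=120, draw]
RT 150: heading 120 -> 330
FD 2.2: (-3.3,5.716) -> (-1.395,4.616) [heading=330, draw]
LT 152: heading 330 -> 122
LT 150: heading 122 -> 272
LT 150: heading 272 -> 62
RT 60: heading 62 -> 2
Final: pos=(-1.395,4.616), heading=2, 2 segment(s) drawn

Segment endpoints: x in {-3.3, -1.395, 0}, y in {0, 4.616, 5.716}
xmin=-3.3, ymin=0, xmax=0, ymax=5.716

Answer: -3.3 0 0 5.716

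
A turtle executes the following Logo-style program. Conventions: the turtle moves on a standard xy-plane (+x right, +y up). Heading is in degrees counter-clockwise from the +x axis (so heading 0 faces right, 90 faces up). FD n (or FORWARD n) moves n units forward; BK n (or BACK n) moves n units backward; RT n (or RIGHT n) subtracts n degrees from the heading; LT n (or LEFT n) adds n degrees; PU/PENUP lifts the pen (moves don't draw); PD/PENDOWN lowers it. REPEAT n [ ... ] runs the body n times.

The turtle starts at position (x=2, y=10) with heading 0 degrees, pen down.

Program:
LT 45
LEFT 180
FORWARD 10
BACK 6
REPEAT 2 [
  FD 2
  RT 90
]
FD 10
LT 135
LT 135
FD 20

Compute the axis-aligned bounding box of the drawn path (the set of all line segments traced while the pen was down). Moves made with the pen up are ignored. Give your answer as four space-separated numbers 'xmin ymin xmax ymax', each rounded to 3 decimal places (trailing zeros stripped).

Executing turtle program step by step:
Start: pos=(2,10), heading=0, pen down
LT 45: heading 0 -> 45
LT 180: heading 45 -> 225
FD 10: (2,10) -> (-5.071,2.929) [heading=225, draw]
BK 6: (-5.071,2.929) -> (-0.828,7.172) [heading=225, draw]
REPEAT 2 [
  -- iteration 1/2 --
  FD 2: (-0.828,7.172) -> (-2.243,5.757) [heading=225, draw]
  RT 90: heading 225 -> 135
  -- iteration 2/2 --
  FD 2: (-2.243,5.757) -> (-3.657,7.172) [heading=135, draw]
  RT 90: heading 135 -> 45
]
FD 10: (-3.657,7.172) -> (3.414,14.243) [heading=45, draw]
LT 135: heading 45 -> 180
LT 135: heading 180 -> 315
FD 20: (3.414,14.243) -> (17.556,0.101) [heading=315, draw]
Final: pos=(17.556,0.101), heading=315, 6 segment(s) drawn

Segment endpoints: x in {-5.071, -3.657, -2.243, -0.828, 2, 3.414, 17.556}, y in {0.101, 2.929, 5.757, 7.172, 10, 14.243}
xmin=-5.071, ymin=0.101, xmax=17.556, ymax=14.243

Answer: -5.071 0.101 17.556 14.243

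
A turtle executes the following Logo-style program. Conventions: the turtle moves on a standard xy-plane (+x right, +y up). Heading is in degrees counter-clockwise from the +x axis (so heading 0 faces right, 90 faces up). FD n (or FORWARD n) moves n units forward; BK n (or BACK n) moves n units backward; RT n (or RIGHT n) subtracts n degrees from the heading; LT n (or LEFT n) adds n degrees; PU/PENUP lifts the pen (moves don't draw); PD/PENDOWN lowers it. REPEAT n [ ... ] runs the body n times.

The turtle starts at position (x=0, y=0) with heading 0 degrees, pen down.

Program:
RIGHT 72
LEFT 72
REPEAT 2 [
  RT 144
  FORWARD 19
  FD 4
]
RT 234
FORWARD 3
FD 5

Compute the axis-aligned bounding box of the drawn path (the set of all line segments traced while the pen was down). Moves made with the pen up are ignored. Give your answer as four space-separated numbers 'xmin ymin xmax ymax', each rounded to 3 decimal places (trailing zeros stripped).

Executing turtle program step by step:
Start: pos=(0,0), heading=0, pen down
RT 72: heading 0 -> 288
LT 72: heading 288 -> 0
REPEAT 2 [
  -- iteration 1/2 --
  RT 144: heading 0 -> 216
  FD 19: (0,0) -> (-15.371,-11.168) [heading=216, draw]
  FD 4: (-15.371,-11.168) -> (-18.607,-13.519) [heading=216, draw]
  -- iteration 2/2 --
  RT 144: heading 216 -> 72
  FD 19: (-18.607,-13.519) -> (-12.736,4.551) [heading=72, draw]
  FD 4: (-12.736,4.551) -> (-11.5,8.355) [heading=72, draw]
]
RT 234: heading 72 -> 198
FD 3: (-11.5,8.355) -> (-14.353,7.428) [heading=198, draw]
FD 5: (-14.353,7.428) -> (-19.108,5.883) [heading=198, draw]
Final: pos=(-19.108,5.883), heading=198, 6 segment(s) drawn

Segment endpoints: x in {-19.108, -18.607, -15.371, -14.353, -12.736, -11.5, 0}, y in {-13.519, -11.168, 0, 4.551, 5.883, 7.428, 8.355}
xmin=-19.108, ymin=-13.519, xmax=0, ymax=8.355

Answer: -19.108 -13.519 0 8.355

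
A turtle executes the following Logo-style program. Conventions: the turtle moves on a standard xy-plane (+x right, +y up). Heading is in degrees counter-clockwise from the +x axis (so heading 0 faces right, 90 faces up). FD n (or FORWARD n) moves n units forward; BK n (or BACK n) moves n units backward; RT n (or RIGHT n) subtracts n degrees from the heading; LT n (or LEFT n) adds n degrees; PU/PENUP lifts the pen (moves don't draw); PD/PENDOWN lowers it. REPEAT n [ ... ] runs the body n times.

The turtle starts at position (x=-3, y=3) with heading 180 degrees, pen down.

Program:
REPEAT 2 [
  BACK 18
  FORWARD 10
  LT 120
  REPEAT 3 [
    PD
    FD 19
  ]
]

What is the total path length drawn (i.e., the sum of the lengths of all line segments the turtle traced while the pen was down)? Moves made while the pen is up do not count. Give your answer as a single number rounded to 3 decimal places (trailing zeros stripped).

Executing turtle program step by step:
Start: pos=(-3,3), heading=180, pen down
REPEAT 2 [
  -- iteration 1/2 --
  BK 18: (-3,3) -> (15,3) [heading=180, draw]
  FD 10: (15,3) -> (5,3) [heading=180, draw]
  LT 120: heading 180 -> 300
  REPEAT 3 [
    -- iteration 1/3 --
    PD: pen down
    FD 19: (5,3) -> (14.5,-13.454) [heading=300, draw]
    -- iteration 2/3 --
    PD: pen down
    FD 19: (14.5,-13.454) -> (24,-29.909) [heading=300, draw]
    -- iteration 3/3 --
    PD: pen down
    FD 19: (24,-29.909) -> (33.5,-46.363) [heading=300, draw]
  ]
  -- iteration 2/2 --
  BK 18: (33.5,-46.363) -> (24.5,-30.775) [heading=300, draw]
  FD 10: (24.5,-30.775) -> (29.5,-39.435) [heading=300, draw]
  LT 120: heading 300 -> 60
  REPEAT 3 [
    -- iteration 1/3 --
    PD: pen down
    FD 19: (29.5,-39.435) -> (39,-22.981) [heading=60, draw]
    -- iteration 2/3 --
    PD: pen down
    FD 19: (39,-22.981) -> (48.5,-6.526) [heading=60, draw]
    -- iteration 3/3 --
    PD: pen down
    FD 19: (48.5,-6.526) -> (58,9.928) [heading=60, draw]
  ]
]
Final: pos=(58,9.928), heading=60, 10 segment(s) drawn

Segment lengths:
  seg 1: (-3,3) -> (15,3), length = 18
  seg 2: (15,3) -> (5,3), length = 10
  seg 3: (5,3) -> (14.5,-13.454), length = 19
  seg 4: (14.5,-13.454) -> (24,-29.909), length = 19
  seg 5: (24,-29.909) -> (33.5,-46.363), length = 19
  seg 6: (33.5,-46.363) -> (24.5,-30.775), length = 18
  seg 7: (24.5,-30.775) -> (29.5,-39.435), length = 10
  seg 8: (29.5,-39.435) -> (39,-22.981), length = 19
  seg 9: (39,-22.981) -> (48.5,-6.526), length = 19
  seg 10: (48.5,-6.526) -> (58,9.928), length = 19
Total = 170

Answer: 170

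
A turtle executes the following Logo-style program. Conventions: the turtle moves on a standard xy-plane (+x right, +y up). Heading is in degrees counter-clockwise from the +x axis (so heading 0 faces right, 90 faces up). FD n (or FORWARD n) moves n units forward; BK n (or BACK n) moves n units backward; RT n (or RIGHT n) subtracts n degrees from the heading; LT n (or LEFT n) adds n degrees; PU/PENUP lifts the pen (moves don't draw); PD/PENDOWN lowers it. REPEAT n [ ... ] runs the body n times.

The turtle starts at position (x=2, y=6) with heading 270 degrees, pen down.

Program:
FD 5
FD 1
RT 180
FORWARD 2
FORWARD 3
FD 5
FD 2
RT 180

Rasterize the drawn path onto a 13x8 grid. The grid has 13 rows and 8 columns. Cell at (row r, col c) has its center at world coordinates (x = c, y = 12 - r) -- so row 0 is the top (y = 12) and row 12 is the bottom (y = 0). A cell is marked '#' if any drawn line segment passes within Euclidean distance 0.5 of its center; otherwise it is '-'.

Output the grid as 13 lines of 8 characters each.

Segment 0: (2,6) -> (2,1)
Segment 1: (2,1) -> (2,0)
Segment 2: (2,0) -> (2,2)
Segment 3: (2,2) -> (2,5)
Segment 4: (2,5) -> (2,10)
Segment 5: (2,10) -> (2,12)

Answer: --#-----
--#-----
--#-----
--#-----
--#-----
--#-----
--#-----
--#-----
--#-----
--#-----
--#-----
--#-----
--#-----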